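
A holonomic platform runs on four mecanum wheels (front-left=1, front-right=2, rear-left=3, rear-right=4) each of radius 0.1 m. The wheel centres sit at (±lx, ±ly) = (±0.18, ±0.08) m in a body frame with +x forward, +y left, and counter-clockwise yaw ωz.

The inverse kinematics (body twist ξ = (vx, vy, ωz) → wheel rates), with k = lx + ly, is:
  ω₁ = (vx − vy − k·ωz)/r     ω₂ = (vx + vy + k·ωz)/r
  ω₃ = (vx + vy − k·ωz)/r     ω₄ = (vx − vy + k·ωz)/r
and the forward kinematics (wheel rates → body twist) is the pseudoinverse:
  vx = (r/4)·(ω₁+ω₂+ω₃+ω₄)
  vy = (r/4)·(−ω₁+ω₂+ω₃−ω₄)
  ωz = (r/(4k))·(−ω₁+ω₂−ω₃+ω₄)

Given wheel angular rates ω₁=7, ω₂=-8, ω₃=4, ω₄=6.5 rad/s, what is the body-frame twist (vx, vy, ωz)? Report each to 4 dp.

(0.2375, -0.4375, -1.2019)

k = lx + ly = 0.18 + 0.08 = 0.2600
ω₁+ω₂+ω₃+ω₄ = 9.5000  →  vx = (0.1/4)·9.5000 = 0.2375
−ω₁+ω₂+ω₃−ω₄ = -17.5000  →  vy = (0.1/4)·-17.5000 = -0.4375
−ω₁+ω₂−ω₃+ω₄ = -12.5000  →  ωz = (0.1/1.0400)·-12.5000 = -1.2019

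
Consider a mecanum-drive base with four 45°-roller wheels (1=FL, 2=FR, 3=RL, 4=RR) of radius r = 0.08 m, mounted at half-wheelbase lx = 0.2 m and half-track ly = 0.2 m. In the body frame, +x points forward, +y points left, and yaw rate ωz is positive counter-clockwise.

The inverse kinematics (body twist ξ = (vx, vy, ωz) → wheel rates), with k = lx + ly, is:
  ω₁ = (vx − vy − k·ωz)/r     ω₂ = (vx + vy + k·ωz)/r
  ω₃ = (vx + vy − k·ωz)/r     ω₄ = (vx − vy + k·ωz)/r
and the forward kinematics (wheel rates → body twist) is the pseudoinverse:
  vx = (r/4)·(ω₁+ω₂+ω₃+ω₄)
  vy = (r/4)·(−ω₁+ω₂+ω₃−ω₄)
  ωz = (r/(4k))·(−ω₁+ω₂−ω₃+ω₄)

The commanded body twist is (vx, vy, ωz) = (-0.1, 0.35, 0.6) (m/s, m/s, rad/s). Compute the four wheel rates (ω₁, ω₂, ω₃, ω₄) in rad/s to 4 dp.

k = lx + ly = 0.2 + 0.2 = 0.4000;  k·ωz = 0.4000·0.6 = 0.2400
ω₁ (FL) = (vx − vy − k·ωz)/r = -0.6900/0.08 = -8.6250
ω₂ (FR) = (vx + vy + k·ωz)/r = 0.4900/0.08 = 6.1250
ω₃ (RL) = (vx + vy − k·ωz)/r = 0.0100/0.08 = 0.1250
ω₄ (RR) = (vx − vy + k·ωz)/r = -0.2100/0.08 = -2.6250

(-8.6250, 6.1250, 0.1250, -2.6250)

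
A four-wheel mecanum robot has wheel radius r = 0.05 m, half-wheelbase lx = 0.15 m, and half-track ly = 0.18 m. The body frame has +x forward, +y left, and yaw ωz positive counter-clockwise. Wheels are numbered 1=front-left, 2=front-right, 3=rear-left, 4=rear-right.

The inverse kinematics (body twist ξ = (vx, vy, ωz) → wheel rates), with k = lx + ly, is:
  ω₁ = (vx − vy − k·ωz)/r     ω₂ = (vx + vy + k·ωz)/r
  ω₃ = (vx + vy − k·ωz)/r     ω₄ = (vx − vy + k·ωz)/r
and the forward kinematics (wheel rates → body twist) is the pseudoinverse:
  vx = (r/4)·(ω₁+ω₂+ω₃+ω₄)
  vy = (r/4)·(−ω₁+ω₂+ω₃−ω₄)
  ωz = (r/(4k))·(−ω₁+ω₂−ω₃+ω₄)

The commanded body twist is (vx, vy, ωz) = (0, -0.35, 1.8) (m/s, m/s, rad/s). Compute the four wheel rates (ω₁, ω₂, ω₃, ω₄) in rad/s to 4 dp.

k = lx + ly = 0.15 + 0.18 = 0.3300;  k·ωz = 0.3300·1.8 = 0.5940
ω₁ (FL) = (vx − vy − k·ωz)/r = -0.2440/0.05 = -4.8800
ω₂ (FR) = (vx + vy + k·ωz)/r = 0.2440/0.05 = 4.8800
ω₃ (RL) = (vx + vy − k·ωz)/r = -0.9440/0.05 = -18.8800
ω₄ (RR) = (vx − vy + k·ωz)/r = 0.9440/0.05 = 18.8800

(-4.8800, 4.8800, -18.8800, 18.8800)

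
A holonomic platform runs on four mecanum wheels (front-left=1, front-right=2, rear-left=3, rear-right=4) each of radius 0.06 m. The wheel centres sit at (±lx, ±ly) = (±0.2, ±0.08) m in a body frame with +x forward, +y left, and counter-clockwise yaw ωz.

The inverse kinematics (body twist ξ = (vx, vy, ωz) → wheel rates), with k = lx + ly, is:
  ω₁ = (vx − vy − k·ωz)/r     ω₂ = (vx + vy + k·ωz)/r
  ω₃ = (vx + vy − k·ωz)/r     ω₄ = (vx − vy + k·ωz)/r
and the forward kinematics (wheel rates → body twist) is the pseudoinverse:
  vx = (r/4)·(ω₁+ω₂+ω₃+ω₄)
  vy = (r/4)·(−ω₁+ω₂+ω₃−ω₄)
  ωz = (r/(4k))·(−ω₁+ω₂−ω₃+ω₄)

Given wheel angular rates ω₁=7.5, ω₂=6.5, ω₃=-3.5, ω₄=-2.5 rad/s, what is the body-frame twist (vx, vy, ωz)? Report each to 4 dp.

(0.1200, -0.0300, 0.0000)

k = lx + ly = 0.2 + 0.08 = 0.2800
ω₁+ω₂+ω₃+ω₄ = 8.0000  →  vx = (0.06/4)·8.0000 = 0.1200
−ω₁+ω₂+ω₃−ω₄ = -2.0000  →  vy = (0.06/4)·-2.0000 = -0.0300
−ω₁+ω₂−ω₃+ω₄ = 0.0000  →  ωz = (0.06/1.1200)·0.0000 = 0.0000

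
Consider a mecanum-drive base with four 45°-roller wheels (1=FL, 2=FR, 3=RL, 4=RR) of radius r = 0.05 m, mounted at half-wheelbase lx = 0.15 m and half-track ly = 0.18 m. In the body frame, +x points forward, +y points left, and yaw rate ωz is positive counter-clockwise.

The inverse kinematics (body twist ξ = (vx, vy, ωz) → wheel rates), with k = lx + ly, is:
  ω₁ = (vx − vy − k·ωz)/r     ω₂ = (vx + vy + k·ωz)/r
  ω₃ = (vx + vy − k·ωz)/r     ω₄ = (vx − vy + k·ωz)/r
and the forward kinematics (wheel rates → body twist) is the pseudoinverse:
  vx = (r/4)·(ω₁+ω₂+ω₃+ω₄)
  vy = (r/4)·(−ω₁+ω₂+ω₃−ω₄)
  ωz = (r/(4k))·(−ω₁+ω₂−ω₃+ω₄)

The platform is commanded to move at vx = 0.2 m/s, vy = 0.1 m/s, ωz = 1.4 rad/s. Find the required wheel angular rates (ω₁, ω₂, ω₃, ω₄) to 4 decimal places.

k = lx + ly = 0.15 + 0.18 = 0.3300;  k·ωz = 0.3300·1.4 = 0.4620
ω₁ (FL) = (vx − vy − k·ωz)/r = -0.3620/0.05 = -7.2400
ω₂ (FR) = (vx + vy + k·ωz)/r = 0.7620/0.05 = 15.2400
ω₃ (RL) = (vx + vy − k·ωz)/r = -0.1620/0.05 = -3.2400
ω₄ (RR) = (vx − vy + k·ωz)/r = 0.5620/0.05 = 11.2400

(-7.2400, 15.2400, -3.2400, 11.2400)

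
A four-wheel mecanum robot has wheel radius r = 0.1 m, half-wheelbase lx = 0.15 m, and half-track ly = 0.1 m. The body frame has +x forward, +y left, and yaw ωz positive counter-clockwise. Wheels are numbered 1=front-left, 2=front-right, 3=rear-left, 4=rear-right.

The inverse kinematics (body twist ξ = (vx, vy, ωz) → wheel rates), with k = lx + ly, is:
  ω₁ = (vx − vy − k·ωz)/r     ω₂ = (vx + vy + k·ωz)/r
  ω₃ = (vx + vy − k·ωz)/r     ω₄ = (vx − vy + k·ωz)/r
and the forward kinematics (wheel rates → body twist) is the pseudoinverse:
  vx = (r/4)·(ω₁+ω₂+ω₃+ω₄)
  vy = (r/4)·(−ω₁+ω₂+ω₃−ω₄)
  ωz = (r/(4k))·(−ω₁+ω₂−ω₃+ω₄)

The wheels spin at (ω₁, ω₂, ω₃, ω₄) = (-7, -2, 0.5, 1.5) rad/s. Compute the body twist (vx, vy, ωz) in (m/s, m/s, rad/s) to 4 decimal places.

(-0.1750, 0.1000, 0.6000)

k = lx + ly = 0.15 + 0.1 = 0.2500
ω₁+ω₂+ω₃+ω₄ = -7.0000  →  vx = (0.1/4)·-7.0000 = -0.1750
−ω₁+ω₂+ω₃−ω₄ = 4.0000  →  vy = (0.1/4)·4.0000 = 0.1000
−ω₁+ω₂−ω₃+ω₄ = 6.0000  →  ωz = (0.1/1.0000)·6.0000 = 0.6000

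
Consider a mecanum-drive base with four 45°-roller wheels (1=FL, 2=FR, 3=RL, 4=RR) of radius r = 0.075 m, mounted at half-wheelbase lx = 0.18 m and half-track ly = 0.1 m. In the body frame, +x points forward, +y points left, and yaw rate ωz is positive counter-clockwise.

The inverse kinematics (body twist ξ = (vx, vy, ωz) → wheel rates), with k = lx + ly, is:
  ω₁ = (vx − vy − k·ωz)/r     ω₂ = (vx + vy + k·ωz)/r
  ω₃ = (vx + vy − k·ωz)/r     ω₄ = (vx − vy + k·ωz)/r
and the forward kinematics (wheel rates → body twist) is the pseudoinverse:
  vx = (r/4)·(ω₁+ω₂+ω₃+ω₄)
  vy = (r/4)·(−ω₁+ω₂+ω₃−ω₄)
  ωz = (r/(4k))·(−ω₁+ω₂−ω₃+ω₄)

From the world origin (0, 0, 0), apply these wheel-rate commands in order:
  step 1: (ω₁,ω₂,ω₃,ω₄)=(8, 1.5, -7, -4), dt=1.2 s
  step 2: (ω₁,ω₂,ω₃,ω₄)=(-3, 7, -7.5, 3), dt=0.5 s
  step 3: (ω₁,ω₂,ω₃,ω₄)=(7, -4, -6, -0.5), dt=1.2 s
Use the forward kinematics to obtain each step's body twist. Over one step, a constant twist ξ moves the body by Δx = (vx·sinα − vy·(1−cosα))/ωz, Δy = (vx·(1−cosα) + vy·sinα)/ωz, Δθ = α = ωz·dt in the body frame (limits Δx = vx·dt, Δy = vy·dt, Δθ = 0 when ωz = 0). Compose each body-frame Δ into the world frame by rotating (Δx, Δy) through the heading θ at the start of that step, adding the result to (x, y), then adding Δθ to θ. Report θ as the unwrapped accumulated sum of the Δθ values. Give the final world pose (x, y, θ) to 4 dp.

(-0.0768, -0.5874, -0.0368)

step 1: ξ=(vx,vy,ωz)=(-0.0281, -0.1781, -0.2344), dt=1.2 → body Δ=(-0.0632, -0.2062, -0.2812) → world pose (-0.0632, -0.2062, -0.2812)
step 2: ξ=(vx,vy,ωz)=(-0.0094, -0.0094, 1.3728), dt=0.5 → body Δ=(-0.0028, -0.0059, 0.6864) → world pose (-0.0675, -0.2111, 0.4051)
step 3: ξ=(vx,vy,ωz)=(-0.0656, -0.3094, -0.3683), dt=1.2 → body Δ=(-0.1569, -0.3422, -0.4420) → world pose (-0.0768, -0.5874, -0.0368)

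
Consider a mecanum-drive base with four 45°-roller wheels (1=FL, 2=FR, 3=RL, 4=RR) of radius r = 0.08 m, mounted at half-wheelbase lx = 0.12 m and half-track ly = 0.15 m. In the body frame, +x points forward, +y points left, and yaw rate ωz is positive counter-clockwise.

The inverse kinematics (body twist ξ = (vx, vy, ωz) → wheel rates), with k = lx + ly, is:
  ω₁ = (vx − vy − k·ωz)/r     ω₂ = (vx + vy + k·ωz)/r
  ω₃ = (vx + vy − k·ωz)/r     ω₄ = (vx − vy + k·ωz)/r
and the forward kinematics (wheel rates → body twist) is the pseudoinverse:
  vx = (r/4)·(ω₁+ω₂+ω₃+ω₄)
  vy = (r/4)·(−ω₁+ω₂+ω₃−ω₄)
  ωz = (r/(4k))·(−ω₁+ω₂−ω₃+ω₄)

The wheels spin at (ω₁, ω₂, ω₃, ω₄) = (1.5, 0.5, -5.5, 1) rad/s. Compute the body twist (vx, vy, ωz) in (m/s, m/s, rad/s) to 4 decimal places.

k = lx + ly = 0.12 + 0.15 = 0.2700
ω₁+ω₂+ω₃+ω₄ = -2.5000  →  vx = (0.08/4)·-2.5000 = -0.0500
−ω₁+ω₂+ω₃−ω₄ = -7.5000  →  vy = (0.08/4)·-7.5000 = -0.1500
−ω₁+ω₂−ω₃+ω₄ = 5.5000  →  ωz = (0.08/1.0800)·5.5000 = 0.4074

(-0.0500, -0.1500, 0.4074)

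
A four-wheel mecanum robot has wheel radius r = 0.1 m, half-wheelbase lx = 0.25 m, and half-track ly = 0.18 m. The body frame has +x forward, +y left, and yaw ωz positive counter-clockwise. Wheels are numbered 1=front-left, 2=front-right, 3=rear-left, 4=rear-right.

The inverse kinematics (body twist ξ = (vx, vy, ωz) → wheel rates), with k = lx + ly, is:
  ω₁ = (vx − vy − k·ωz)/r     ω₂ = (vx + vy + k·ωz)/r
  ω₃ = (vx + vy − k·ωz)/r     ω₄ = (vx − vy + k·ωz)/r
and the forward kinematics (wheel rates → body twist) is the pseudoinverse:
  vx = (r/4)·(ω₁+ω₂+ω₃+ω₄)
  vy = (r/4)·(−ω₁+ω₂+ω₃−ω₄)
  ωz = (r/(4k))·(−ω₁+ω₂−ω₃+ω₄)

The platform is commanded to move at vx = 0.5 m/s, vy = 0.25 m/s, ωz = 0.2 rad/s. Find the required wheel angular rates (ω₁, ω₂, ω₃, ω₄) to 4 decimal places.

k = lx + ly = 0.25 + 0.18 = 0.4300;  k·ωz = 0.4300·0.2 = 0.0860
ω₁ (FL) = (vx − vy − k·ωz)/r = 0.1640/0.1 = 1.6400
ω₂ (FR) = (vx + vy + k·ωz)/r = 0.8360/0.1 = 8.3600
ω₃ (RL) = (vx + vy − k·ωz)/r = 0.6640/0.1 = 6.6400
ω₄ (RR) = (vx − vy + k·ωz)/r = 0.3360/0.1 = 3.3600

(1.6400, 8.3600, 6.6400, 3.3600)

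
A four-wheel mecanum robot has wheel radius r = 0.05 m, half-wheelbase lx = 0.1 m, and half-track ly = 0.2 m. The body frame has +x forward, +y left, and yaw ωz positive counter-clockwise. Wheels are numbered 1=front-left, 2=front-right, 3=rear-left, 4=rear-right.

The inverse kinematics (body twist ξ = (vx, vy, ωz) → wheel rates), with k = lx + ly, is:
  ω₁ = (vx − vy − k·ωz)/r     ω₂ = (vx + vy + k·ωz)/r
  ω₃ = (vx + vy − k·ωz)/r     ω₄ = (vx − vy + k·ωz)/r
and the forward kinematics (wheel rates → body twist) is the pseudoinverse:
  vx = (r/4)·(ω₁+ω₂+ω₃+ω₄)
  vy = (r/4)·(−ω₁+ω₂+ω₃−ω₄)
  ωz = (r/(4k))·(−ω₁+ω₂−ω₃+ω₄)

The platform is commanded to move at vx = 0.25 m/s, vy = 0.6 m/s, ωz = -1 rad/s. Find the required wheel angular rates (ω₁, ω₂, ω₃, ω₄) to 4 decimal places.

k = lx + ly = 0.1 + 0.2 = 0.3000;  k·ωz = 0.3000·-1 = -0.3000
ω₁ (FL) = (vx − vy − k·ωz)/r = -0.0500/0.05 = -1.0000
ω₂ (FR) = (vx + vy + k·ωz)/r = 0.5500/0.05 = 11.0000
ω₃ (RL) = (vx + vy − k·ωz)/r = 1.1500/0.05 = 23.0000
ω₄ (RR) = (vx − vy + k·ωz)/r = -0.6500/0.05 = -13.0000

(-1.0000, 11.0000, 23.0000, -13.0000)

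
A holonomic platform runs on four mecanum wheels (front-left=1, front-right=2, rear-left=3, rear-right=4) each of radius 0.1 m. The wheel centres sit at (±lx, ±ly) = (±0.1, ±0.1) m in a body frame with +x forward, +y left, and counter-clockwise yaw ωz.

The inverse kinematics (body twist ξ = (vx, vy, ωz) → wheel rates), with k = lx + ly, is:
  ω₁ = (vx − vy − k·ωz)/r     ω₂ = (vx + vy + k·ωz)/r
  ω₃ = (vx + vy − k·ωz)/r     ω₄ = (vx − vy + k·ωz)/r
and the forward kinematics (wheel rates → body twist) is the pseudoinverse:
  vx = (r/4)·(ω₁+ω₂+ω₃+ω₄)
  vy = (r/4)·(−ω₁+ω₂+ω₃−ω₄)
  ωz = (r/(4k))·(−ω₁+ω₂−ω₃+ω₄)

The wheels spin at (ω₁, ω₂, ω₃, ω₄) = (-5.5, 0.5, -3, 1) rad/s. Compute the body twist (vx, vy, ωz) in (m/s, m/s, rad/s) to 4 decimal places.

(-0.1750, 0.0500, 1.2500)

k = lx + ly = 0.1 + 0.1 = 0.2000
ω₁+ω₂+ω₃+ω₄ = -7.0000  →  vx = (0.1/4)·-7.0000 = -0.1750
−ω₁+ω₂+ω₃−ω₄ = 2.0000  →  vy = (0.1/4)·2.0000 = 0.0500
−ω₁+ω₂−ω₃+ω₄ = 10.0000  →  ωz = (0.1/0.8000)·10.0000 = 1.2500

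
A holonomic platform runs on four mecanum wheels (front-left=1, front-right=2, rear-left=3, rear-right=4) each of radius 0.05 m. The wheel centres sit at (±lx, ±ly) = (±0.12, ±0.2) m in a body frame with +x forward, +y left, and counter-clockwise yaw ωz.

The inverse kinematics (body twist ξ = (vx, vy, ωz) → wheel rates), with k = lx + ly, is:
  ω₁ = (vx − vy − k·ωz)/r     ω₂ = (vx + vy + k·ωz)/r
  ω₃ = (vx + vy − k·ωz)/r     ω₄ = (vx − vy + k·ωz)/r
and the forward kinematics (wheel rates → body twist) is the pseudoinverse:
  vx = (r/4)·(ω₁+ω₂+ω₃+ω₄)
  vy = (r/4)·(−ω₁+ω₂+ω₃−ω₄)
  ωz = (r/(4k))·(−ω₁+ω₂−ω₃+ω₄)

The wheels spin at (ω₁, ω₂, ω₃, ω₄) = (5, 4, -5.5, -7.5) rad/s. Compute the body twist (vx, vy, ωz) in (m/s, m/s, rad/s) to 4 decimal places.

k = lx + ly = 0.12 + 0.2 = 0.3200
ω₁+ω₂+ω₃+ω₄ = -4.0000  →  vx = (0.05/4)·-4.0000 = -0.0500
−ω₁+ω₂+ω₃−ω₄ = 1.0000  →  vy = (0.05/4)·1.0000 = 0.0125
−ω₁+ω₂−ω₃+ω₄ = -3.0000  →  ωz = (0.05/1.2800)·-3.0000 = -0.1172

(-0.0500, 0.0125, -0.1172)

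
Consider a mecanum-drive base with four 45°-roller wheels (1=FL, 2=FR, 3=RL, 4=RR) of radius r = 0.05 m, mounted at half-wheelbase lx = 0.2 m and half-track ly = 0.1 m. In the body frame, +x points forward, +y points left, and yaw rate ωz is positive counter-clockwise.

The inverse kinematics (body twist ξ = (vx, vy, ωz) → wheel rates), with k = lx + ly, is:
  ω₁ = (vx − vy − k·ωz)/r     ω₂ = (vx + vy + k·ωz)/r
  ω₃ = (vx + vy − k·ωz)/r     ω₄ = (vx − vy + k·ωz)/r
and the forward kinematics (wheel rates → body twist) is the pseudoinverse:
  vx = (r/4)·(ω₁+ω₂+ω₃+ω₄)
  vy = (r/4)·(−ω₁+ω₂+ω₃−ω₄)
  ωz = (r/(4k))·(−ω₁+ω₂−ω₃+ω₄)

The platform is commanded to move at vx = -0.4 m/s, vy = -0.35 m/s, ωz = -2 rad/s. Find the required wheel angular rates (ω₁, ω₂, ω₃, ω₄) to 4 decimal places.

(11.0000, -27.0000, -3.0000, -13.0000)

k = lx + ly = 0.2 + 0.1 = 0.3000;  k·ωz = 0.3000·-2 = -0.6000
ω₁ (FL) = (vx − vy − k·ωz)/r = 0.5500/0.05 = 11.0000
ω₂ (FR) = (vx + vy + k·ωz)/r = -1.3500/0.05 = -27.0000
ω₃ (RL) = (vx + vy − k·ωz)/r = -0.1500/0.05 = -3.0000
ω₄ (RR) = (vx − vy + k·ωz)/r = -0.6500/0.05 = -13.0000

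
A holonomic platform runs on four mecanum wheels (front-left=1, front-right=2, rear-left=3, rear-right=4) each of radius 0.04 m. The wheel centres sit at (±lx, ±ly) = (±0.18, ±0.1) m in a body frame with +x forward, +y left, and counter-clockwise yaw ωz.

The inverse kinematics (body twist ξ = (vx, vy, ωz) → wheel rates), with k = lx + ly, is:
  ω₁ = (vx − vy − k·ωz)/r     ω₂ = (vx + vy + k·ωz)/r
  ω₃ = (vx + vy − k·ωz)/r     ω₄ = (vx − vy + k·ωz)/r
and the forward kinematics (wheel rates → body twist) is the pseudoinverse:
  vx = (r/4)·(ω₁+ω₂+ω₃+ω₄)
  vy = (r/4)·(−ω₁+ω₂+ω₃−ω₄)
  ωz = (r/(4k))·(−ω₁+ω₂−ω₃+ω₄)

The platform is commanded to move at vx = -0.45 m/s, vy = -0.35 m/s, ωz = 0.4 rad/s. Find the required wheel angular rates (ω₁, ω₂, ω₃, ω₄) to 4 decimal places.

k = lx + ly = 0.18 + 0.1 = 0.2800;  k·ωz = 0.2800·0.4 = 0.1120
ω₁ (FL) = (vx − vy − k·ωz)/r = -0.2120/0.04 = -5.3000
ω₂ (FR) = (vx + vy + k·ωz)/r = -0.6880/0.04 = -17.2000
ω₃ (RL) = (vx + vy − k·ωz)/r = -0.9120/0.04 = -22.8000
ω₄ (RR) = (vx − vy + k·ωz)/r = 0.0120/0.04 = 0.3000

(-5.3000, -17.2000, -22.8000, 0.3000)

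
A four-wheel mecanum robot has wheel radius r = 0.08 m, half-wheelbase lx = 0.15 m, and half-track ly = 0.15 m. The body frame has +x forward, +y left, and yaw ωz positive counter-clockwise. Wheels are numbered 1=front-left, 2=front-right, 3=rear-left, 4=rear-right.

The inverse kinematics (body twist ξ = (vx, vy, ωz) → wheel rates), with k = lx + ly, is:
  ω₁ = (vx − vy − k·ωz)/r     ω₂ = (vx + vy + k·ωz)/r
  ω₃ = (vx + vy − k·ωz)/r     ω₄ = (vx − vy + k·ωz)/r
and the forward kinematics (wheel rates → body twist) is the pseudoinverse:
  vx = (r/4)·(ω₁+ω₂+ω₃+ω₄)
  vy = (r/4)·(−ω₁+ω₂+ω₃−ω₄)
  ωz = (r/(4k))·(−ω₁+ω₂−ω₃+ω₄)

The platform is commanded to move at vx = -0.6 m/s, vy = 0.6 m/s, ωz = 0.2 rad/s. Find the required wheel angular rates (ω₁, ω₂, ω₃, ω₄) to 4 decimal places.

(-15.7500, 0.7500, -0.7500, -14.2500)

k = lx + ly = 0.15 + 0.15 = 0.3000;  k·ωz = 0.3000·0.2 = 0.0600
ω₁ (FL) = (vx − vy − k·ωz)/r = -1.2600/0.08 = -15.7500
ω₂ (FR) = (vx + vy + k·ωz)/r = 0.0600/0.08 = 0.7500
ω₃ (RL) = (vx + vy − k·ωz)/r = -0.0600/0.08 = -0.7500
ω₄ (RR) = (vx − vy + k·ωz)/r = -1.1400/0.08 = -14.2500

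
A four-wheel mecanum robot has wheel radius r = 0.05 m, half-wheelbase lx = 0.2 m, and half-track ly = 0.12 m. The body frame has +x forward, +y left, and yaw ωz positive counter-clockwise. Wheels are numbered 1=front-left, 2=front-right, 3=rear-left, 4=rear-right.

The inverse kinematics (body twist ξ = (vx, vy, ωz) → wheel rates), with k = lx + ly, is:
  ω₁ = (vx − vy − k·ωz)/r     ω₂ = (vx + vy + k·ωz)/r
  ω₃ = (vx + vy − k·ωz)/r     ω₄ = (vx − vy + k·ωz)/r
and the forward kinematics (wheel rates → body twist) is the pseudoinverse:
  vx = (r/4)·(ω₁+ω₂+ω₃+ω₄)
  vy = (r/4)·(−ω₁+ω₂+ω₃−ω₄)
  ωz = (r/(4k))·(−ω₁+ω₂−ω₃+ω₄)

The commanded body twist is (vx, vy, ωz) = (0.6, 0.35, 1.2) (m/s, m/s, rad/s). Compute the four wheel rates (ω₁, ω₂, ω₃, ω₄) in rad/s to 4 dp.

(-2.6800, 26.6800, 11.3200, 12.6800)

k = lx + ly = 0.2 + 0.12 = 0.3200;  k·ωz = 0.3200·1.2 = 0.3840
ω₁ (FL) = (vx − vy − k·ωz)/r = -0.1340/0.05 = -2.6800
ω₂ (FR) = (vx + vy + k·ωz)/r = 1.3340/0.05 = 26.6800
ω₃ (RL) = (vx + vy − k·ωz)/r = 0.5660/0.05 = 11.3200
ω₄ (RR) = (vx − vy + k·ωz)/r = 0.6340/0.05 = 12.6800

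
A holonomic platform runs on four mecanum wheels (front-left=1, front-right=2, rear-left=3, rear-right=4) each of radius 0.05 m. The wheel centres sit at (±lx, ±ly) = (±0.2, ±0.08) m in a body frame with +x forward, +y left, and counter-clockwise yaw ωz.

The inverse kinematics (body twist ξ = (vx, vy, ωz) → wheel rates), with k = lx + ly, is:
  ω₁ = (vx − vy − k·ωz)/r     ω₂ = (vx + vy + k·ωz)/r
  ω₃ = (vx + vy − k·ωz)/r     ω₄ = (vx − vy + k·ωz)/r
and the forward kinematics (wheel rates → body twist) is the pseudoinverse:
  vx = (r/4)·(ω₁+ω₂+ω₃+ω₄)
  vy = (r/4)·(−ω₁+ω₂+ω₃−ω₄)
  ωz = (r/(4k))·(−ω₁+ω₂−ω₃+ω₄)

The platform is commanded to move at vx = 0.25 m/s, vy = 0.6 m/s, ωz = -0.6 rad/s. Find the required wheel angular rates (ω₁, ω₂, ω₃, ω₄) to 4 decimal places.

k = lx + ly = 0.2 + 0.08 = 0.2800;  k·ωz = 0.2800·-0.6 = -0.1680
ω₁ (FL) = (vx − vy − k·ωz)/r = -0.1820/0.05 = -3.6400
ω₂ (FR) = (vx + vy + k·ωz)/r = 0.6820/0.05 = 13.6400
ω₃ (RL) = (vx + vy − k·ωz)/r = 1.0180/0.05 = 20.3600
ω₄ (RR) = (vx − vy + k·ωz)/r = -0.5180/0.05 = -10.3600

(-3.6400, 13.6400, 20.3600, -10.3600)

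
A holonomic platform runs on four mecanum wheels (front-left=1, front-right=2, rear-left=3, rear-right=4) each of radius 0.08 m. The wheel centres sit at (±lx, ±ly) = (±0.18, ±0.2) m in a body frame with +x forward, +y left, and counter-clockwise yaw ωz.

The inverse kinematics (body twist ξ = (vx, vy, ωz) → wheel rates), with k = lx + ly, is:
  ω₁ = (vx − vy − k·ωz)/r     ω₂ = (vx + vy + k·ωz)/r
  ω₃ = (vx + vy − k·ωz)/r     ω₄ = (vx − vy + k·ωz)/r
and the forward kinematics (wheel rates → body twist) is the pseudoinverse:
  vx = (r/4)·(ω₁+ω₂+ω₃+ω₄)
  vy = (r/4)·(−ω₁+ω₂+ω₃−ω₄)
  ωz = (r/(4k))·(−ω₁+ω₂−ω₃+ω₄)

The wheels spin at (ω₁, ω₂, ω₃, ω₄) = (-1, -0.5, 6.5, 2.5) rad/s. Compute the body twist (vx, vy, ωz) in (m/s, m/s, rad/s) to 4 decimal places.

k = lx + ly = 0.18 + 0.2 = 0.3800
ω₁+ω₂+ω₃+ω₄ = 7.5000  →  vx = (0.08/4)·7.5000 = 0.1500
−ω₁+ω₂+ω₃−ω₄ = 4.5000  →  vy = (0.08/4)·4.5000 = 0.0900
−ω₁+ω₂−ω₃+ω₄ = -3.5000  →  ωz = (0.08/1.5200)·-3.5000 = -0.1842

(0.1500, 0.0900, -0.1842)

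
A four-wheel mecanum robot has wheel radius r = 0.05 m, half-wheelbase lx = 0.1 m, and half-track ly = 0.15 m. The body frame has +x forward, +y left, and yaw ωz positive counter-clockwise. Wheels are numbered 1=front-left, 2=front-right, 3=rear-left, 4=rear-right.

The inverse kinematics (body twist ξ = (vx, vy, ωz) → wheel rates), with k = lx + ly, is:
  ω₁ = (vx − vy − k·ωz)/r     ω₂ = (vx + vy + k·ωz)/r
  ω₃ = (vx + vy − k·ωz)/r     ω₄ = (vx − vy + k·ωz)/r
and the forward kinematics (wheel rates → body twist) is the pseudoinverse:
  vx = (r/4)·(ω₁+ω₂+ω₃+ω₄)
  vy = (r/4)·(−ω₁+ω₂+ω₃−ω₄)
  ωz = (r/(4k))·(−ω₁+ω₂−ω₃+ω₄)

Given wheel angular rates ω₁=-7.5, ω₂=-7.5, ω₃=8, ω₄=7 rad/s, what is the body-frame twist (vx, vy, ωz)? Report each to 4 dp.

k = lx + ly = 0.1 + 0.15 = 0.2500
ω₁+ω₂+ω₃+ω₄ = 0.0000  →  vx = (0.05/4)·0.0000 = 0.0000
−ω₁+ω₂+ω₃−ω₄ = 1.0000  →  vy = (0.05/4)·1.0000 = 0.0125
−ω₁+ω₂−ω₃+ω₄ = -1.0000  →  ωz = (0.05/1.0000)·-1.0000 = -0.0500

(0.0000, 0.0125, -0.0500)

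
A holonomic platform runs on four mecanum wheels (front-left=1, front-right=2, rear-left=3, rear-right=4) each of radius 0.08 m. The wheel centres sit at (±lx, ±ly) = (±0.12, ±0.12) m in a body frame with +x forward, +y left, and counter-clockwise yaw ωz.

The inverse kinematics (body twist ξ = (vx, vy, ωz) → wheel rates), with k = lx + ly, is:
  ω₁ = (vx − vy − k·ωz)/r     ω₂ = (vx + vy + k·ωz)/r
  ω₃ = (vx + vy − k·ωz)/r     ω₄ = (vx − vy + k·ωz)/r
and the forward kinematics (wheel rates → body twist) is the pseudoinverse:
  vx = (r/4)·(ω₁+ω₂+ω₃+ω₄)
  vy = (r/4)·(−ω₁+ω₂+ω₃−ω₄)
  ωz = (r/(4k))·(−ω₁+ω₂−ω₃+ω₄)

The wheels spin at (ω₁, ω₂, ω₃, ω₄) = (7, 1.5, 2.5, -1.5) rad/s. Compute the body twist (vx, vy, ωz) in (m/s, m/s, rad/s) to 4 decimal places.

(0.1900, -0.0300, -0.7917)

k = lx + ly = 0.12 + 0.12 = 0.2400
ω₁+ω₂+ω₃+ω₄ = 9.5000  →  vx = (0.08/4)·9.5000 = 0.1900
−ω₁+ω₂+ω₃−ω₄ = -1.5000  →  vy = (0.08/4)·-1.5000 = -0.0300
−ω₁+ω₂−ω₃+ω₄ = -9.5000  →  ωz = (0.08/0.9600)·-9.5000 = -0.7917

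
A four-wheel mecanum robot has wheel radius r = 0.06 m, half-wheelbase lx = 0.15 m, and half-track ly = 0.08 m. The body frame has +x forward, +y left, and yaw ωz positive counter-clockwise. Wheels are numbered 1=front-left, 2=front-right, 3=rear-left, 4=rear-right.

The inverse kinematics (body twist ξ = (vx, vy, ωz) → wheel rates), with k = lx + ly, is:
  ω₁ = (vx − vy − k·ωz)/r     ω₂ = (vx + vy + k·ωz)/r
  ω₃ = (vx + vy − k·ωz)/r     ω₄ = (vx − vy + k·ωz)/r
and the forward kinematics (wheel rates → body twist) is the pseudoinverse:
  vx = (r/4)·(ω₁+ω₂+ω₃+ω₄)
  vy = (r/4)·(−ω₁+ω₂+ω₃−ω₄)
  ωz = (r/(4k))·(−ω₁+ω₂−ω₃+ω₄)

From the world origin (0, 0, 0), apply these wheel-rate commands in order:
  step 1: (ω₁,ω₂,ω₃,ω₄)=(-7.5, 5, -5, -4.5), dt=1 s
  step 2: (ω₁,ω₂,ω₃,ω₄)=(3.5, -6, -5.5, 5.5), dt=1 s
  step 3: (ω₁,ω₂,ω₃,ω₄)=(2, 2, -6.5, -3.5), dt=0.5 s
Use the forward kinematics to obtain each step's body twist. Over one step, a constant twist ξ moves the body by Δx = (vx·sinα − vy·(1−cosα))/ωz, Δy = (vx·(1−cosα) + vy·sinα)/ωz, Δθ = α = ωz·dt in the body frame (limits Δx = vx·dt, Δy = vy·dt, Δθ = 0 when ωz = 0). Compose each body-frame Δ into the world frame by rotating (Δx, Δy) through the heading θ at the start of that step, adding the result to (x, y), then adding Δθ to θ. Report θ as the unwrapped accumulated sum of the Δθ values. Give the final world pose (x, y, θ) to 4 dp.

step 1: ξ=(vx,vy,ωz)=(-0.1800, 0.1800, 0.8478), dt=1.0 → body Δ=(-0.2310, 0.0874, 0.8478) → world pose (-0.2310, 0.0874, 0.8478)
step 2: ξ=(vx,vy,ωz)=(-0.0375, -0.3075, 0.0978), dt=1.0 → body Δ=(-0.0224, -0.3088, 0.0978) → world pose (-0.0143, -0.1338, 0.9457)
step 3: ξ=(vx,vy,ωz)=(-0.0900, -0.0450, 0.1957), dt=0.5 → body Δ=(-0.0438, -0.0247, 0.0978) → world pose (-0.0199, -0.1838, 1.0435)

(-0.0199, -0.1838, 1.0435)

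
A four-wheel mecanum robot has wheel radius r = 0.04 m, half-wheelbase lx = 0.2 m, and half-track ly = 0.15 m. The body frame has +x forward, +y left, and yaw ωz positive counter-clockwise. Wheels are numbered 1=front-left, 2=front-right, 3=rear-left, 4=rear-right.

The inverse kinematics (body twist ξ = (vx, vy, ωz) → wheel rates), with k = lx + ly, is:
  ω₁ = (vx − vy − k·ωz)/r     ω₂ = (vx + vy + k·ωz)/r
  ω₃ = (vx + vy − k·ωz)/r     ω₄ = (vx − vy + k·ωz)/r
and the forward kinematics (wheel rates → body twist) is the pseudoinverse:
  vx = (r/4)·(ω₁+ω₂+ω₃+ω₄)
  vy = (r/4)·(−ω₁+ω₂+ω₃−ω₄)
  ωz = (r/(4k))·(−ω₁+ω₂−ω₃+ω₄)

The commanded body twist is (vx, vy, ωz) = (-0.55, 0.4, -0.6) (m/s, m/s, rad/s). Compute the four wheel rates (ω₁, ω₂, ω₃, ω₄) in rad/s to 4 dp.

(-18.5000, -9.0000, 1.5000, -29.0000)

k = lx + ly = 0.2 + 0.15 = 0.3500;  k·ωz = 0.3500·-0.6 = -0.2100
ω₁ (FL) = (vx − vy − k·ωz)/r = -0.7400/0.04 = -18.5000
ω₂ (FR) = (vx + vy + k·ωz)/r = -0.3600/0.04 = -9.0000
ω₃ (RL) = (vx + vy − k·ωz)/r = 0.0600/0.04 = 1.5000
ω₄ (RR) = (vx − vy + k·ωz)/r = -1.1600/0.04 = -29.0000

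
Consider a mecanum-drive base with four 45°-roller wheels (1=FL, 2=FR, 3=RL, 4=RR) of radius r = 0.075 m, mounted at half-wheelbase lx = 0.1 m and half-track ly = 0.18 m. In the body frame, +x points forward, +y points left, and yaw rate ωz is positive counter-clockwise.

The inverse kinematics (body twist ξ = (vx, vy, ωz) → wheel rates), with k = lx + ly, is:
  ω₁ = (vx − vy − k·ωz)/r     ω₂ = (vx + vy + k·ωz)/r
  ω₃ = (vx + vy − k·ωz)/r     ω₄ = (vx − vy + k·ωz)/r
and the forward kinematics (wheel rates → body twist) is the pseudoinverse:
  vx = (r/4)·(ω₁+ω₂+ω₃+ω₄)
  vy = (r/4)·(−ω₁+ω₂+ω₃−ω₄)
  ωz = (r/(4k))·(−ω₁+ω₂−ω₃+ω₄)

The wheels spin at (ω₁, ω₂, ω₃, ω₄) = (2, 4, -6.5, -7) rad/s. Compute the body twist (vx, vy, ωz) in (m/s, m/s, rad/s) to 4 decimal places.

k = lx + ly = 0.1 + 0.18 = 0.2800
ω₁+ω₂+ω₃+ω₄ = -7.5000  →  vx = (0.075/4)·-7.5000 = -0.1406
−ω₁+ω₂+ω₃−ω₄ = 2.5000  →  vy = (0.075/4)·2.5000 = 0.0469
−ω₁+ω₂−ω₃+ω₄ = 1.5000  →  ωz = (0.075/1.1200)·1.5000 = 0.1004

(-0.1406, 0.0469, 0.1004)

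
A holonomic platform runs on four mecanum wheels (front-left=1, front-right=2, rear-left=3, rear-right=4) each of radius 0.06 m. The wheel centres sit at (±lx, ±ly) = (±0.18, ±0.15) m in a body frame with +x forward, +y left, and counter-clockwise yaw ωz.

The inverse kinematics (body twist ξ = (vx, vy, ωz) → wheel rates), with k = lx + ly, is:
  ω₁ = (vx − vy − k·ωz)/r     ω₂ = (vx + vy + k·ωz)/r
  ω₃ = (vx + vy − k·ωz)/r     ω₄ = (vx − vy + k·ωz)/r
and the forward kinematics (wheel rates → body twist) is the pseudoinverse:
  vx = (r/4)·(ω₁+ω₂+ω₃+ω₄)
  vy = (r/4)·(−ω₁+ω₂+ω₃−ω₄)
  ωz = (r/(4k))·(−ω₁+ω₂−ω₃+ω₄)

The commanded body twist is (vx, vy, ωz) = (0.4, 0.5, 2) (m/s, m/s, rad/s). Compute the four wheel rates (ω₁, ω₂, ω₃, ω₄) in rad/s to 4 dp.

k = lx + ly = 0.18 + 0.15 = 0.3300;  k·ωz = 0.3300·2 = 0.6600
ω₁ (FL) = (vx − vy − k·ωz)/r = -0.7600/0.06 = -12.6667
ω₂ (FR) = (vx + vy + k·ωz)/r = 1.5600/0.06 = 26.0000
ω₃ (RL) = (vx + vy − k·ωz)/r = 0.2400/0.06 = 4.0000
ω₄ (RR) = (vx − vy + k·ωz)/r = 0.5600/0.06 = 9.3333

(-12.6667, 26.0000, 4.0000, 9.3333)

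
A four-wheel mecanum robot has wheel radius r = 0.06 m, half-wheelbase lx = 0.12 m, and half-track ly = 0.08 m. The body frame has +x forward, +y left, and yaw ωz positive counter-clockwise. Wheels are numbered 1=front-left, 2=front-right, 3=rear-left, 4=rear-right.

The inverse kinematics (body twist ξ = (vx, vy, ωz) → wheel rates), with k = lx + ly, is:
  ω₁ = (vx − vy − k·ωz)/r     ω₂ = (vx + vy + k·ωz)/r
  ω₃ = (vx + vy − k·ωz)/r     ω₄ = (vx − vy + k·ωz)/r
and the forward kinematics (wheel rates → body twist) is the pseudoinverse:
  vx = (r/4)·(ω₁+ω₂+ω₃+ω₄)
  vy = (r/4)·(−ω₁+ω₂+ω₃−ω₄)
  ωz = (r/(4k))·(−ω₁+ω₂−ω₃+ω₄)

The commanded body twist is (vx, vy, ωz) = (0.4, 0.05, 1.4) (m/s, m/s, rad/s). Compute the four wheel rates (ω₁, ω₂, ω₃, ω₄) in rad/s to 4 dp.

k = lx + ly = 0.12 + 0.08 = 0.2000;  k·ωz = 0.2000·1.4 = 0.2800
ω₁ (FL) = (vx − vy − k·ωz)/r = 0.0700/0.06 = 1.1667
ω₂ (FR) = (vx + vy + k·ωz)/r = 0.7300/0.06 = 12.1667
ω₃ (RL) = (vx + vy − k·ωz)/r = 0.1700/0.06 = 2.8333
ω₄ (RR) = (vx − vy + k·ωz)/r = 0.6300/0.06 = 10.5000

(1.1667, 12.1667, 2.8333, 10.5000)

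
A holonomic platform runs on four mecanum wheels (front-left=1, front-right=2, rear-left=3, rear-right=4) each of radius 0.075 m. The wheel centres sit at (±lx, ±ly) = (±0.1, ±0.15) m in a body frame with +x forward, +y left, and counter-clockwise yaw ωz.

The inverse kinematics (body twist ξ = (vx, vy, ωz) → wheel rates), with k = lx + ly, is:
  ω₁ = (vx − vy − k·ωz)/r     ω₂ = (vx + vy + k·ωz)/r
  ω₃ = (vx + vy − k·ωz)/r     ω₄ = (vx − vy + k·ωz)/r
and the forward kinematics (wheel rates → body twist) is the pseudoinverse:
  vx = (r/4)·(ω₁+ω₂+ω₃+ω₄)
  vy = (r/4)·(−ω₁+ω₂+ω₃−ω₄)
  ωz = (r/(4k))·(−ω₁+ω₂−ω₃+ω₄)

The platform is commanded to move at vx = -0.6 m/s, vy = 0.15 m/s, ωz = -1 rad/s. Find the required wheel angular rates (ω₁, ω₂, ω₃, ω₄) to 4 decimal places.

k = lx + ly = 0.1 + 0.15 = 0.2500;  k·ωz = 0.2500·-1 = -0.2500
ω₁ (FL) = (vx − vy − k·ωz)/r = -0.5000/0.075 = -6.6667
ω₂ (FR) = (vx + vy + k·ωz)/r = -0.7000/0.075 = -9.3333
ω₃ (RL) = (vx + vy − k·ωz)/r = -0.2000/0.075 = -2.6667
ω₄ (RR) = (vx − vy + k·ωz)/r = -1.0000/0.075 = -13.3333

(-6.6667, -9.3333, -2.6667, -13.3333)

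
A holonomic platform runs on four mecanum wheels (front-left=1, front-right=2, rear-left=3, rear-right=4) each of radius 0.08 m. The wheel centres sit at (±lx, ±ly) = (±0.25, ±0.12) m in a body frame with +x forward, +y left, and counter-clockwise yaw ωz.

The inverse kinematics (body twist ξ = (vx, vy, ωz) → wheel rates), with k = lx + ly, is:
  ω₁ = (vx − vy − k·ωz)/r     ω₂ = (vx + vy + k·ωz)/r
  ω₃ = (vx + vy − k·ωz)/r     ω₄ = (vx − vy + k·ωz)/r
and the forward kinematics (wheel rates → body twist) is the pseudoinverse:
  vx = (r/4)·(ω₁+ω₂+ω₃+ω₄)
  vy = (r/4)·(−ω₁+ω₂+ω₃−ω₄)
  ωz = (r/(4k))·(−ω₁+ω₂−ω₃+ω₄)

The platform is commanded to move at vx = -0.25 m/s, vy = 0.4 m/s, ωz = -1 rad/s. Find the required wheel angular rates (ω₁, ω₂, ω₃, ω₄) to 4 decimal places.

k = lx + ly = 0.25 + 0.12 = 0.3700;  k·ωz = 0.3700·-1 = -0.3700
ω₁ (FL) = (vx − vy − k·ωz)/r = -0.2800/0.08 = -3.5000
ω₂ (FR) = (vx + vy + k·ωz)/r = -0.2200/0.08 = -2.7500
ω₃ (RL) = (vx + vy − k·ωz)/r = 0.5200/0.08 = 6.5000
ω₄ (RR) = (vx − vy + k·ωz)/r = -1.0200/0.08 = -12.7500

(-3.5000, -2.7500, 6.5000, -12.7500)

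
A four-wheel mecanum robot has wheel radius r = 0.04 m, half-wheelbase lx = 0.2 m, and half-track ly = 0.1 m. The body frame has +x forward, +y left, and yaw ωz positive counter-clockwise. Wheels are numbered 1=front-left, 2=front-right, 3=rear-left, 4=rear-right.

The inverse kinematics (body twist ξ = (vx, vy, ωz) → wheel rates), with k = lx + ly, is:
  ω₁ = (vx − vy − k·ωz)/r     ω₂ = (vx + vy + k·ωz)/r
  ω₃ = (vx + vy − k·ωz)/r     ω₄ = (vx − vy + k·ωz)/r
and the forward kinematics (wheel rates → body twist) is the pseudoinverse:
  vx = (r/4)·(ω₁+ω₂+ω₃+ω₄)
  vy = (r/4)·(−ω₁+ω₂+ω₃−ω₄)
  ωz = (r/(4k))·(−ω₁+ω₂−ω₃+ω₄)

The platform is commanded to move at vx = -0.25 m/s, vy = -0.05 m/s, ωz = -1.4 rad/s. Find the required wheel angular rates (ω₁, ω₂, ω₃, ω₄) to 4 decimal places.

(5.5000, -18.0000, 3.0000, -15.5000)

k = lx + ly = 0.2 + 0.1 = 0.3000;  k·ωz = 0.3000·-1.4 = -0.4200
ω₁ (FL) = (vx − vy − k·ωz)/r = 0.2200/0.04 = 5.5000
ω₂ (FR) = (vx + vy + k·ωz)/r = -0.7200/0.04 = -18.0000
ω₃ (RL) = (vx + vy − k·ωz)/r = 0.1200/0.04 = 3.0000
ω₄ (RR) = (vx − vy + k·ωz)/r = -0.6200/0.04 = -15.5000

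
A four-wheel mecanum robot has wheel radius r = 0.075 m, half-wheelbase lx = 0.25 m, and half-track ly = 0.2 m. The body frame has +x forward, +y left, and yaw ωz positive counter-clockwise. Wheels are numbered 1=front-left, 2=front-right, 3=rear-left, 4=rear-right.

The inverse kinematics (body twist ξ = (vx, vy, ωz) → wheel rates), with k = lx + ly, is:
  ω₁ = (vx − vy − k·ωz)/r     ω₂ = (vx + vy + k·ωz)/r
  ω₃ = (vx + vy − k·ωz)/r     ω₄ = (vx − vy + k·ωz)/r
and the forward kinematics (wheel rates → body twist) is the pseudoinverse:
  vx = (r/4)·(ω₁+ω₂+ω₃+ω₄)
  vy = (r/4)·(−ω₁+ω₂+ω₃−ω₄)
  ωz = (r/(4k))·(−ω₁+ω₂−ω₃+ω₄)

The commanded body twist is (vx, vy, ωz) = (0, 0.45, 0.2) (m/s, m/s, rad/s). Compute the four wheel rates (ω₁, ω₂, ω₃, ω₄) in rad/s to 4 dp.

(-7.2000, 7.2000, 4.8000, -4.8000)

k = lx + ly = 0.25 + 0.2 = 0.4500;  k·ωz = 0.4500·0.2 = 0.0900
ω₁ (FL) = (vx − vy − k·ωz)/r = -0.5400/0.075 = -7.2000
ω₂ (FR) = (vx + vy + k·ωz)/r = 0.5400/0.075 = 7.2000
ω₃ (RL) = (vx + vy − k·ωz)/r = 0.3600/0.075 = 4.8000
ω₄ (RR) = (vx − vy + k·ωz)/r = -0.3600/0.075 = -4.8000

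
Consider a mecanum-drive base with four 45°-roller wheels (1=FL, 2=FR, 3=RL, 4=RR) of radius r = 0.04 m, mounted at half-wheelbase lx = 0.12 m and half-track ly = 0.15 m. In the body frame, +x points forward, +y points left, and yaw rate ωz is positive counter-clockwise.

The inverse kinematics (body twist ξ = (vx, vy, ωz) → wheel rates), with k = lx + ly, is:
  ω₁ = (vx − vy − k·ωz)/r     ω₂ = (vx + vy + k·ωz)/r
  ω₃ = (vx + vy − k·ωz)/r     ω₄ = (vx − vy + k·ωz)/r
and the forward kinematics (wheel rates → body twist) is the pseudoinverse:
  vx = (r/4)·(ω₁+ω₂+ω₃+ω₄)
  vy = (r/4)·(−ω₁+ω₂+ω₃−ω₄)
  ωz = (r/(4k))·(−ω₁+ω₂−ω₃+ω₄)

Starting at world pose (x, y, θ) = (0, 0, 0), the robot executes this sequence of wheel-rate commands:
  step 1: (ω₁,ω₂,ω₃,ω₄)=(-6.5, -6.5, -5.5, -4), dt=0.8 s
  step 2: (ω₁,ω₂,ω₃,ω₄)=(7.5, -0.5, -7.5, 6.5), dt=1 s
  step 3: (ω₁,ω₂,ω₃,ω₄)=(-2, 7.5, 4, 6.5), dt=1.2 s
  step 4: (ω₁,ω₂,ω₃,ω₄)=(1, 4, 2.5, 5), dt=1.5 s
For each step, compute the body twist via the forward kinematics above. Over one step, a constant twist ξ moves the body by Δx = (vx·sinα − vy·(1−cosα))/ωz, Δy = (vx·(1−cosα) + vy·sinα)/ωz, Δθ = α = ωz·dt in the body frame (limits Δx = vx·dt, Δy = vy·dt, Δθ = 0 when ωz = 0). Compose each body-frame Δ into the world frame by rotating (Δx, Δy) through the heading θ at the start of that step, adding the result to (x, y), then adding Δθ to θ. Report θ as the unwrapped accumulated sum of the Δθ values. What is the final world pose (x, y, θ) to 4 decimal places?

(0.1368, 0.1009, 1.1056)

step 1: ξ=(vx,vy,ωz)=(-0.2250, -0.0150, 0.0556), dt=0.8 → body Δ=(-0.1797, -0.0160, 0.0444) → world pose (-0.1797, -0.0160, 0.0444)
step 2: ξ=(vx,vy,ωz)=(0.0600, -0.2200, 0.2222), dt=1.0 → body Δ=(0.0839, -0.2116, 0.2222) → world pose (-0.0865, -0.2236, 0.2667)
step 3: ξ=(vx,vy,ωz)=(0.1600, 0.0700, 0.4444), dt=1.2 → body Δ=(0.1612, 0.1301, 0.5333) → world pose (0.0347, -0.0557, 0.8000)
step 4: ξ=(vx,vy,ωz)=(0.1250, 0.0050, 0.2037), dt=1.5 → body Δ=(0.1835, 0.0358, 0.3056) → world pose (0.1368, 0.1009, 1.1056)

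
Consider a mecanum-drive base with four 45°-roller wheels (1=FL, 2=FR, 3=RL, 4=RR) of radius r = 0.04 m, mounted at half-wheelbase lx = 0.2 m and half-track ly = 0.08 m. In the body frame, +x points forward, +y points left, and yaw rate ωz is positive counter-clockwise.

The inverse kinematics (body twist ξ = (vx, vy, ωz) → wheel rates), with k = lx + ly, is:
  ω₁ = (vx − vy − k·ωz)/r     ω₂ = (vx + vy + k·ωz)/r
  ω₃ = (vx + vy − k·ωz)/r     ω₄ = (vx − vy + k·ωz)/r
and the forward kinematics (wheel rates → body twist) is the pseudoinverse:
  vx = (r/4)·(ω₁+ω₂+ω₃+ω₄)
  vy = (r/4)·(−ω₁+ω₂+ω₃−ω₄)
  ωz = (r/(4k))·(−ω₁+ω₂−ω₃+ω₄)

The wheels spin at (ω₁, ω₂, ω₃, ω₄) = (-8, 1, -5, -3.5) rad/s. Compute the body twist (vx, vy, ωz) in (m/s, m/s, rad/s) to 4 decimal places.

k = lx + ly = 0.2 + 0.08 = 0.2800
ω₁+ω₂+ω₃+ω₄ = -15.5000  →  vx = (0.04/4)·-15.5000 = -0.1550
−ω₁+ω₂+ω₃−ω₄ = 7.5000  →  vy = (0.04/4)·7.5000 = 0.0750
−ω₁+ω₂−ω₃+ω₄ = 10.5000  →  ωz = (0.04/1.1200)·10.5000 = 0.3750

(-0.1550, 0.0750, 0.3750)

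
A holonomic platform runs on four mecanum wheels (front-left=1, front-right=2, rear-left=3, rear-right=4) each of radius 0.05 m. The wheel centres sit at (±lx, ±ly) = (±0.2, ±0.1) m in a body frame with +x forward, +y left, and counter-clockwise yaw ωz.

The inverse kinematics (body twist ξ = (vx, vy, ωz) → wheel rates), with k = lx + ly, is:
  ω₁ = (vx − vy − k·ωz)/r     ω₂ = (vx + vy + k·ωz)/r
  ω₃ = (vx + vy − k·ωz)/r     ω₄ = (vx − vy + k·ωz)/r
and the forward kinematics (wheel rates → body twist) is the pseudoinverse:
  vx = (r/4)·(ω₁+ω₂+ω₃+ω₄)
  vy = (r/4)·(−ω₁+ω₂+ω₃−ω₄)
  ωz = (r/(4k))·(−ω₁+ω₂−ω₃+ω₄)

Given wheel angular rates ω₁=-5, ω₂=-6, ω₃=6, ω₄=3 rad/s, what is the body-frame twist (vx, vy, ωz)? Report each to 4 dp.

k = lx + ly = 0.2 + 0.1 = 0.3000
ω₁+ω₂+ω₃+ω₄ = -2.0000  →  vx = (0.05/4)·-2.0000 = -0.0250
−ω₁+ω₂+ω₃−ω₄ = 2.0000  →  vy = (0.05/4)·2.0000 = 0.0250
−ω₁+ω₂−ω₃+ω₄ = -4.0000  →  ωz = (0.05/1.2000)·-4.0000 = -0.1667

(-0.0250, 0.0250, -0.1667)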